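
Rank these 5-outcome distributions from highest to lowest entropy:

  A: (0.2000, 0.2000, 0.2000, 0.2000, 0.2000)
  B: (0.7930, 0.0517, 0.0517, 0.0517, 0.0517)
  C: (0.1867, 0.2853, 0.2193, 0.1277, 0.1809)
A > C > B

Key insight: Entropy is maximized by uniform distributions and minimized by concentrated distributions.

- Uniform distributions have maximum entropy log₂(5) = 2.3219 bits
- The more "peaked" or concentrated a distribution, the lower its entropy

Entropies:
  H(A) = 2.3219 bits
  H(B) = 1.1497 bits
  H(C) = 2.2738 bits

Ranking: A > C > B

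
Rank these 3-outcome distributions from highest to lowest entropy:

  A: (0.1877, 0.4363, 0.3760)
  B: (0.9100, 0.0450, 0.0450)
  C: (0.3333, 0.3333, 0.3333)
C > A > B

Key insight: Entropy is maximized by uniform distributions and minimized by concentrated distributions.

- Uniform distributions have maximum entropy log₂(3) = 1.5850 bits
- The more "peaked" or concentrated a distribution, the lower its entropy

Entropies:
  H(A) = 1.5058 bits
  H(B) = 0.5265 bits
  H(C) = 1.5850 bits

Ranking: C > A > B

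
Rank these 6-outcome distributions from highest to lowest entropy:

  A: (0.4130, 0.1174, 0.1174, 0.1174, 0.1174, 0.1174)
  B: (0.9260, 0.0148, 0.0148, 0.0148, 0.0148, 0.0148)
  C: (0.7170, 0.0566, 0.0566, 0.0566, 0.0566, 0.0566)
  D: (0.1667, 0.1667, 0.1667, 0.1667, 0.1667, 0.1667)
D > A > C > B

Key insight: Entropy is maximized by uniform distributions and minimized by concentrated distributions.

Entropies:
  H(A) = 2.3410 bits
  H(B) = 0.5525 bits
  H(C) = 1.5166 bits
  H(D) = 2.5850 bits

Ranking: D > A > C > B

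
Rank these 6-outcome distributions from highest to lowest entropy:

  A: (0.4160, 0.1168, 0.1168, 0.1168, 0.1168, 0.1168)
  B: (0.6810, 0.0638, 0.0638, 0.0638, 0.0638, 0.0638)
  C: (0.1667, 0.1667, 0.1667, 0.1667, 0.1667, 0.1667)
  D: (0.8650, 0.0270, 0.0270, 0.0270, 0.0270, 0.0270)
C > A > B > D

Key insight: Entropy is maximized by uniform distributions and minimized by concentrated distributions.

Entropies:
  H(A) = 2.3355 bits
  H(B) = 1.6440 bits
  H(C) = 2.5850 bits
  H(D) = 0.8845 bits

Ranking: C > A > B > D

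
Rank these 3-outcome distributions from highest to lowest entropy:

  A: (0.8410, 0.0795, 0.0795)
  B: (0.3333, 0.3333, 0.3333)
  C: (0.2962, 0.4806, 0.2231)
B > C > A

Key insight: Entropy is maximized by uniform distributions and minimized by concentrated distributions.

- Uniform distributions have maximum entropy log₂(3) = 1.5850 bits
- The more "peaked" or concentrated a distribution, the lower its entropy

Entropies:
  H(A) = 0.7909 bits
  H(B) = 1.5850 bits
  H(C) = 1.5108 bits

Ranking: B > C > A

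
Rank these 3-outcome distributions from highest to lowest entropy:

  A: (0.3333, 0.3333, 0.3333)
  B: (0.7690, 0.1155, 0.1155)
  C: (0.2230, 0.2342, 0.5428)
A > C > B

Key insight: Entropy is maximized by uniform distributions and minimized by concentrated distributions.

- Uniform distributions have maximum entropy log₂(3) = 1.5850 bits
- The more "peaked" or concentrated a distribution, the lower its entropy

Entropies:
  H(A) = 1.5850 bits
  H(B) = 1.0108 bits
  H(C) = 1.4518 bits

Ranking: A > C > B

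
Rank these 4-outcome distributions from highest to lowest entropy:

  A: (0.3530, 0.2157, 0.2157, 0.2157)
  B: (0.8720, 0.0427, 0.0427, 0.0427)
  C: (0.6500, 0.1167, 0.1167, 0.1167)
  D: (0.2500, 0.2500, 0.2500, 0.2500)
D > A > C > B

Key insight: Entropy is maximized by uniform distributions and minimized by concentrated distributions.

Entropies:
  H(A) = 1.9622 bits
  H(B) = 0.7548 bits
  H(C) = 1.4888 bits
  H(D) = 2.0000 bits

Ranking: D > A > C > B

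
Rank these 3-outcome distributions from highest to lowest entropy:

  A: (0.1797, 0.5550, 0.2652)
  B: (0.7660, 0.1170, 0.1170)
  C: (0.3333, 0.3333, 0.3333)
C > A > B

Key insight: Entropy is maximized by uniform distributions and minimized by concentrated distributions.

- Uniform distributions have maximum entropy log₂(3) = 1.5850 bits
- The more "peaked" or concentrated a distribution, the lower its entropy

Entropies:
  H(A) = 1.4243 bits
  H(B) = 1.0189 bits
  H(C) = 1.5850 bits

Ranking: C > A > B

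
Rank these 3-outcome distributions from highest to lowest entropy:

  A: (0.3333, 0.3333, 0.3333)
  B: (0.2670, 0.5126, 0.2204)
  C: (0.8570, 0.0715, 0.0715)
A > B > C

Key insight: Entropy is maximized by uniform distributions and minimized by concentrated distributions.

- Uniform distributions have maximum entropy log₂(3) = 1.5850 bits
- The more "peaked" or concentrated a distribution, the lower its entropy

Entropies:
  H(A) = 1.5850 bits
  H(B) = 1.4837 bits
  H(C) = 0.7350 bits

Ranking: A > B > C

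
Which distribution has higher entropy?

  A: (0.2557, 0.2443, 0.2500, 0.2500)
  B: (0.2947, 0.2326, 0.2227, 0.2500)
A

Both distributions are close to uniform, making this a harder comparison.

H(A) = 1.9998 bits
H(B) = 1.9914 bits

The distribution closer to uniform has higher entropy.
Answer: A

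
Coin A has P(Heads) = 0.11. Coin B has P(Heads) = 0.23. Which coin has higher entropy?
B

For binary distributions, entropy is maximized at p=0.5 and decreases as p moves toward 0 or 1.

H(A) = H(0.11) = 0.4999 bits
H(B) = H(0.23) = 0.7780 bits

Distribution B (p=0.23) is closer to uniform (p=0.5), so it has higher entropy.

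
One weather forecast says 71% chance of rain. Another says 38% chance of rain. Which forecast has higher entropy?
38% forecast

Treat each forecast as a Bernoulli distribution. Binary entropy is maximized at p=0.5 and falls off symmetrically toward 0 or 1. The 38% forecast is closer to 50%, so it is more uncertain. H(71%) ≈ 0.869 bits, H(38%) ≈ 0.958 bits.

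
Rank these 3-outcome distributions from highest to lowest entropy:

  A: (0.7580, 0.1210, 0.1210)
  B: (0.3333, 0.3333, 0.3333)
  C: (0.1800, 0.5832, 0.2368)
B > C > A

Key insight: Entropy is maximized by uniform distributions and minimized by concentrated distributions.

- Uniform distributions have maximum entropy log₂(3) = 1.5850 bits
- The more "peaked" or concentrated a distribution, the lower its entropy

Entropies:
  H(A) = 1.0404 bits
  H(B) = 1.5850 bits
  H(C) = 1.3911 bits

Ranking: B > C > A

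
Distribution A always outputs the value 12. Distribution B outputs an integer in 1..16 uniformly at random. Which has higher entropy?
B

A is deterministic, so H(A) = 0. B is uniform over 16 outcomes, so H(B) = log₂(16) = 4.000 bits. Any distribution with genuine randomness has higher entropy than a deterministic one.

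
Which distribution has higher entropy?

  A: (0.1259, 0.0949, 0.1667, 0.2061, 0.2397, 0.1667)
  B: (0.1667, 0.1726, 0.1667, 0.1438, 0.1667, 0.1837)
B

Both distributions are close to uniform, making this a harder comparison.

H(A) = 2.5242 bits
H(B) = 2.5812 bits

The distribution closer to uniform has higher entropy.
Answer: B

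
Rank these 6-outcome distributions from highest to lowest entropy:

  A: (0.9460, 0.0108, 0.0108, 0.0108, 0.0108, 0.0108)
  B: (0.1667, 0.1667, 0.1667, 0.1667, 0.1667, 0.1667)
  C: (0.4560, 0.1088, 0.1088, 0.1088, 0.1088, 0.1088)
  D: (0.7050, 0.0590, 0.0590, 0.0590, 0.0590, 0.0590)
B > C > D > A

Key insight: Entropy is maximized by uniform distributions and minimized by concentrated distributions.

Entropies:
  H(A) = 0.4285 bits
  H(B) = 2.5850 bits
  H(C) = 2.2575 bits
  H(D) = 1.5601 bits

Ranking: B > C > D > A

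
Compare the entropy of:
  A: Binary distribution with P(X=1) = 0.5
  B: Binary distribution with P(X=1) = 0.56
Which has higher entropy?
A

For binary distributions, entropy is maximized at p=0.5 and decreases as p moves toward 0 or 1.

H(A) = H(0.5) = 1.0000 bits
H(B) = H(0.56) = 0.9896 bits

Distribution A (p=0.5) is closer to uniform (p=0.5), so it has higher entropy.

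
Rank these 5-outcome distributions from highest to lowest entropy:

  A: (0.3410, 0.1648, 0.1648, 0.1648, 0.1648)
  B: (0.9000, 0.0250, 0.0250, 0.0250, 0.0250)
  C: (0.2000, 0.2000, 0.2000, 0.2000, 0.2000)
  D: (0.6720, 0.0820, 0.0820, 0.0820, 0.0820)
C > A > D > B

Key insight: Entropy is maximized by uniform distributions and minimized by concentrated distributions.

Entropies:
  H(A) = 2.2438 bits
  H(B) = 0.6690 bits
  H(C) = 2.3219 bits
  H(D) = 1.5689 bits

Ranking: C > A > D > B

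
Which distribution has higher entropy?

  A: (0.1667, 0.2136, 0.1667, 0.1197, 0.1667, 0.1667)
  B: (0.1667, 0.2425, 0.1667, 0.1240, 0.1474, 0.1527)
A

Both distributions are close to uniform, making this a harder comparison.

H(A) = 2.5656 bits
H(B) = 2.5520 bits

The distribution closer to uniform has higher entropy.
Answer: A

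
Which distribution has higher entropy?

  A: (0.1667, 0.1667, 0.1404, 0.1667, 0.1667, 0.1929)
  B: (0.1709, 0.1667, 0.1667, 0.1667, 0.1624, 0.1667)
B

Both distributions are close to uniform, making this a harder comparison.

H(A) = 2.5790 bits
H(B) = 2.5848 bits

The distribution closer to uniform has higher entropy.
Answer: B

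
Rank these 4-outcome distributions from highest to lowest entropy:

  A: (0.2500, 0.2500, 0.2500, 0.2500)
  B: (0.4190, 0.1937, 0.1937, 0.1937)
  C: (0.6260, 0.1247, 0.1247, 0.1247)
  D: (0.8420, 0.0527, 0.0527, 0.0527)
A > B > C > D

Key insight: Entropy is maximized by uniform distributions and minimized by concentrated distributions.

Entropies:
  H(A) = 2.0000 bits
  H(B) = 1.9018 bits
  H(C) = 1.5465 bits
  H(D) = 0.8799 bits

Ranking: A > B > C > D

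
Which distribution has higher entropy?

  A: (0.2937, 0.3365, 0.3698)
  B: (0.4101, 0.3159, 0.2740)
A

Both distributions are close to uniform, making this a harder comparison.

H(A) = 1.5786 bits
H(B) = 1.5643 bits

The distribution closer to uniform has higher entropy.
Answer: A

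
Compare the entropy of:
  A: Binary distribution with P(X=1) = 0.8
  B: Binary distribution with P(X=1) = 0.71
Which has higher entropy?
B

For binary distributions, entropy is maximized at p=0.5 and decreases as p moves toward 0 or 1.

H(A) = H(0.8) = 0.7219 bits
H(B) = H(0.71) = 0.8687 bits

Distribution B (p=0.71) is closer to uniform (p=0.5), so it has higher entropy.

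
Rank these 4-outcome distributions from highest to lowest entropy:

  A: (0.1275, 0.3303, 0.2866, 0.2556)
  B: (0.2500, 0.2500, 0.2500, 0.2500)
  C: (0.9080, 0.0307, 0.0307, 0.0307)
B > A > C

Key insight: Entropy is maximized by uniform distributions and minimized by concentrated distributions.

- Uniform distributions have maximum entropy log₂(4) = 2.0000 bits
- The more "peaked" or concentrated a distribution, the lower its entropy

Entropies:
  H(A) = 1.9264 bits
  H(B) = 2.0000 bits
  H(C) = 0.5889 bits

Ranking: B > A > C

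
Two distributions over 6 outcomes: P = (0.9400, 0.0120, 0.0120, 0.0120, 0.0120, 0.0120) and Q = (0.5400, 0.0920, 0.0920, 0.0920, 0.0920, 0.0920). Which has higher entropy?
Q

P is highly concentrated on one outcome (94%), making it nearly deterministic. Q spreads its mass more evenly (max 54%). The more spread-out distribution has higher entropy: H(P) ≈ 0.467 bits, H(Q) ≈ 2.063 bits.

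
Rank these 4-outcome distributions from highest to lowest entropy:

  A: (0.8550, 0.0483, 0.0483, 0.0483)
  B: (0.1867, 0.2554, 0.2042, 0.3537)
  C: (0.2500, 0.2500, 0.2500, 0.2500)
C > B > A

Key insight: Entropy is maximized by uniform distributions and minimized by concentrated distributions.

- Uniform distributions have maximum entropy log₂(4) = 2.0000 bits
- The more "peaked" or concentrated a distribution, the lower its entropy

Entropies:
  H(A) = 0.8270 bits
  H(B) = 1.9534 bits
  H(C) = 2.0000 bits

Ranking: C > B > A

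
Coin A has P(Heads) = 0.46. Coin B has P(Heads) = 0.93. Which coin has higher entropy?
A

For binary distributions, entropy is maximized at p=0.5 and decreases as p moves toward 0 or 1.

H(A) = H(0.46) = 0.9954 bits
H(B) = H(0.93) = 0.3659 bits

Distribution A (p=0.46) is closer to uniform (p=0.5), so it has higher entropy.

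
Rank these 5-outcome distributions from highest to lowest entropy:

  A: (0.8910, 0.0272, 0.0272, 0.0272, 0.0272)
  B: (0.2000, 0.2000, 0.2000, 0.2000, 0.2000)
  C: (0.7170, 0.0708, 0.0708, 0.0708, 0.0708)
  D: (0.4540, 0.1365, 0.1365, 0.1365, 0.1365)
B > D > C > A

Key insight: Entropy is maximized by uniform distributions and minimized by concentrated distributions.

Entropies:
  H(A) = 0.7149 bits
  H(B) = 2.3219 bits
  H(C) = 1.4255 bits
  H(D) = 2.0859 bits

Ranking: B > D > C > A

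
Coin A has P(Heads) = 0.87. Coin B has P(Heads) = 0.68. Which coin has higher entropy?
B

For binary distributions, entropy is maximized at p=0.5 and decreases as p moves toward 0 or 1.

H(A) = H(0.87) = 0.5574 bits
H(B) = H(0.68) = 0.9044 bits

Distribution B (p=0.68) is closer to uniform (p=0.5), so it has higher entropy.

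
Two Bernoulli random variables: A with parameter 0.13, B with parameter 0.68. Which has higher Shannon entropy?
B

For binary distributions, entropy is maximized at p=0.5 and decreases as p moves toward 0 or 1.

H(A) = H(0.13) = 0.5574 bits
H(B) = H(0.68) = 0.9044 bits

Distribution B (p=0.68) is closer to uniform (p=0.5), so it has higher entropy.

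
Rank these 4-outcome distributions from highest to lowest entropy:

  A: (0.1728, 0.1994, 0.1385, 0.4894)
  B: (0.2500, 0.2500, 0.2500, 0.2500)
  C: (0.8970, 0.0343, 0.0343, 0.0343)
B > A > C

Key insight: Entropy is maximized by uniform distributions and minimized by concentrated distributions.

- Uniform distributions have maximum entropy log₂(4) = 2.0000 bits
- The more "peaked" or concentrated a distribution, the lower its entropy

Entropies:
  H(A) = 1.8010 bits
  H(B) = 2.0000 bits
  H(C) = 0.6417 bits

Ranking: B > A > C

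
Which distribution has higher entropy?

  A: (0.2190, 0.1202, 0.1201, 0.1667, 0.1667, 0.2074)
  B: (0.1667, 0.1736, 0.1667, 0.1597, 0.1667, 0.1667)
B

Both distributions are close to uniform, making this a harder comparison.

H(A) = 2.5468 bits
H(B) = 2.5845 bits

The distribution closer to uniform has higher entropy.
Answer: B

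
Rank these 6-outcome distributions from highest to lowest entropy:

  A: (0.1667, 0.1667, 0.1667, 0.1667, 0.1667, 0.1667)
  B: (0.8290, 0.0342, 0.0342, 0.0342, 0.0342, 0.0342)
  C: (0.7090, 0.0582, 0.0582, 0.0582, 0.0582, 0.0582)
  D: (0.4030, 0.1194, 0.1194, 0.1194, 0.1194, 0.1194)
A > D > C > B

Key insight: Entropy is maximized by uniform distributions and minimized by concentrated distributions.

Entropies:
  H(A) = 2.5850 bits
  H(B) = 1.0570 bits
  H(C) = 1.5457 bits
  H(D) = 2.3589 bits

Ranking: A > D > C > B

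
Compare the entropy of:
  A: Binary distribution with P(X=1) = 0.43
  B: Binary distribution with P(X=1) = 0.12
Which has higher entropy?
A

For binary distributions, entropy is maximized at p=0.5 and decreases as p moves toward 0 or 1.

H(A) = H(0.43) = 0.9858 bits
H(B) = H(0.12) = 0.5294 bits

Distribution A (p=0.43) is closer to uniform (p=0.5), so it has higher entropy.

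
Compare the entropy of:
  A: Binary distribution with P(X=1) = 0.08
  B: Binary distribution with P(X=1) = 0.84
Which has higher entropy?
B

For binary distributions, entropy is maximized at p=0.5 and decreases as p moves toward 0 or 1.

H(A) = H(0.08) = 0.4022 bits
H(B) = H(0.84) = 0.6343 bits

Distribution B (p=0.84) is closer to uniform (p=0.5), so it has higher entropy.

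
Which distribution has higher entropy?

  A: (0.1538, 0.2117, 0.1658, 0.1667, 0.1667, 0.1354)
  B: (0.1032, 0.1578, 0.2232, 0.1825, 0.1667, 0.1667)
A

Both distributions are close to uniform, making this a harder comparison.

H(A) = 2.5716 bits
H(B) = 2.5508 bits

The distribution closer to uniform has higher entropy.
Answer: A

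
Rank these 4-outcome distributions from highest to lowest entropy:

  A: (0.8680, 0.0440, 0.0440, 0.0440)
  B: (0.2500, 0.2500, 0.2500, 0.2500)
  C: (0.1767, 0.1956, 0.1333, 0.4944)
B > C > A

Key insight: Entropy is maximized by uniform distributions and minimized by concentrated distributions.

- Uniform distributions have maximum entropy log₂(4) = 2.0000 bits
- The more "peaked" or concentrated a distribution, the lower its entropy

Entropies:
  H(A) = 0.7721 bits
  H(B) = 2.0000 bits
  H(C) = 1.7922 bits

Ranking: B > C > A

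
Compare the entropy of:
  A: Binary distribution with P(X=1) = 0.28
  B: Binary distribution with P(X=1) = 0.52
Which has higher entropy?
B

For binary distributions, entropy is maximized at p=0.5 and decreases as p moves toward 0 or 1.

H(A) = H(0.28) = 0.8555 bits
H(B) = H(0.52) = 0.9988 bits

Distribution B (p=0.52) is closer to uniform (p=0.5), so it has higher entropy.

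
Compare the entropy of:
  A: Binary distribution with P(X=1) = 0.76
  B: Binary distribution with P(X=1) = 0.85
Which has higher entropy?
A

For binary distributions, entropy is maximized at p=0.5 and decreases as p moves toward 0 or 1.

H(A) = H(0.76) = 0.7950 bits
H(B) = H(0.85) = 0.6098 bits

Distribution A (p=0.76) is closer to uniform (p=0.5), so it has higher entropy.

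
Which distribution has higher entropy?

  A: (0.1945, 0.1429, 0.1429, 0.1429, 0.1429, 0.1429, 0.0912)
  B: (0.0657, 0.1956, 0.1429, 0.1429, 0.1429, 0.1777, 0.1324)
A

Both distributions are close to uniform, making this a harder comparison.

H(A) = 2.7798 bits
H(B) = 2.7508 bits

The distribution closer to uniform has higher entropy.
Answer: A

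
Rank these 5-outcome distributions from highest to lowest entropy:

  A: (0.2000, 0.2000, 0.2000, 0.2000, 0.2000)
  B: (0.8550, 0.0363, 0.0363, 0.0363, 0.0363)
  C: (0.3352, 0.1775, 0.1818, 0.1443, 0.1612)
A > C > B

Key insight: Entropy is maximized by uniform distributions and minimized by concentrated distributions.

- Uniform distributions have maximum entropy log₂(5) = 2.3219 bits
- The more "peaked" or concentrated a distribution, the lower its entropy

Entropies:
  H(A) = 2.3219 bits
  H(B) = 0.8872 bits
  H(C) = 2.2459 bits

Ranking: A > C > B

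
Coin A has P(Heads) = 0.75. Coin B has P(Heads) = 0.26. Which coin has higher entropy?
B

For binary distributions, entropy is maximized at p=0.5 and decreases as p moves toward 0 or 1.

H(A) = H(0.75) = 0.8113 bits
H(B) = H(0.26) = 0.8267 bits

Distribution B (p=0.26) is closer to uniform (p=0.5), so it has higher entropy.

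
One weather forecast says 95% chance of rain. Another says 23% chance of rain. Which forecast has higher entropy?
23% forecast

Treat each forecast as a Bernoulli distribution. Binary entropy is maximized at p=0.5 and falls off symmetrically toward 0 or 1. The 23% forecast is closer to 50%, so it is more uncertain. H(95%) ≈ 0.286 bits, H(23%) ≈ 0.778 bits.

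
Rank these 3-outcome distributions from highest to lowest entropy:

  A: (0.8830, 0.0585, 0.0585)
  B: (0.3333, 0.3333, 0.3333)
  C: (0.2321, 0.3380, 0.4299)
B > C > A

Key insight: Entropy is maximized by uniform distributions and minimized by concentrated distributions.

- Uniform distributions have maximum entropy log₂(3) = 1.5850 bits
- The more "peaked" or concentrated a distribution, the lower its entropy

Entropies:
  H(A) = 0.6377 bits
  H(B) = 1.5850 bits
  H(C) = 1.5416 bits

Ranking: B > C > A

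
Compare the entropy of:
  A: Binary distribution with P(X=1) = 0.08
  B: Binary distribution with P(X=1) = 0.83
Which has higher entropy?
B

For binary distributions, entropy is maximized at p=0.5 and decreases as p moves toward 0 or 1.

H(A) = H(0.08) = 0.4022 bits
H(B) = H(0.83) = 0.6577 bits

Distribution B (p=0.83) is closer to uniform (p=0.5), so it has higher entropy.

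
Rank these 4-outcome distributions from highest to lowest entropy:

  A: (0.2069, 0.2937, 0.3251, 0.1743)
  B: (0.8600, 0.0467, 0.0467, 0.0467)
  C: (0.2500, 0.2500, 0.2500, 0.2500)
C > A > B

Key insight: Entropy is maximized by uniform distributions and minimized by concentrated distributions.

- Uniform distributions have maximum entropy log₂(4) = 2.0000 bits
- The more "peaked" or concentrated a distribution, the lower its entropy

Entropies:
  H(A) = 1.9557 bits
  H(B) = 0.8061 bits
  H(C) = 2.0000 bits

Ranking: C > A > B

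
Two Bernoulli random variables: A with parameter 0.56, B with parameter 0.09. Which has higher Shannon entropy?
A

For binary distributions, entropy is maximized at p=0.5 and decreases as p moves toward 0 or 1.

H(A) = H(0.56) = 0.9896 bits
H(B) = H(0.09) = 0.4365 bits

Distribution A (p=0.56) is closer to uniform (p=0.5), so it has higher entropy.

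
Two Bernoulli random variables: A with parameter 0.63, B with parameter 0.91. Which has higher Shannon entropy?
A

For binary distributions, entropy is maximized at p=0.5 and decreases as p moves toward 0 or 1.

H(A) = H(0.63) = 0.9507 bits
H(B) = H(0.91) = 0.4365 bits

Distribution A (p=0.63) is closer to uniform (p=0.5), so it has higher entropy.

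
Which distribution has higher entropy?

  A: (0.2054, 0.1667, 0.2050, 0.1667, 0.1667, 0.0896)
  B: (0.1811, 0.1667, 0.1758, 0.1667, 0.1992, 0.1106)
B

Both distributions are close to uniform, making this a harder comparison.

H(A) = 2.5420 bits
H(B) = 2.5640 bits

The distribution closer to uniform has higher entropy.
Answer: B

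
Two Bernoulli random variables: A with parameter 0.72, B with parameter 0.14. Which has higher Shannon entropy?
A

For binary distributions, entropy is maximized at p=0.5 and decreases as p moves toward 0 or 1.

H(A) = H(0.72) = 0.8555 bits
H(B) = H(0.14) = 0.5842 bits

Distribution A (p=0.72) is closer to uniform (p=0.5), so it has higher entropy.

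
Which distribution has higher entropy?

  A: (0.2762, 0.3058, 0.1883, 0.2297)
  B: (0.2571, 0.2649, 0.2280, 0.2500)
B

Both distributions are close to uniform, making this a harder comparison.

H(A) = 1.9765 bits
H(B) = 1.9978 bits

The distribution closer to uniform has higher entropy.
Answer: B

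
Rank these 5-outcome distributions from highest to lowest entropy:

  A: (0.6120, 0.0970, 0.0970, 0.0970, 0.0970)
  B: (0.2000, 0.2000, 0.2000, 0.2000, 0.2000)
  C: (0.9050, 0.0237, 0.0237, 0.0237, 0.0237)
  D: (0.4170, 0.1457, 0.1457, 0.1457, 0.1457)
B > D > A > C

Key insight: Entropy is maximized by uniform distributions and minimized by concentrated distributions.

Entropies:
  H(A) = 1.7395 bits
  H(B) = 2.3219 bits
  H(C) = 0.6429 bits
  H(D) = 2.1460 bits

Ranking: B > D > A > C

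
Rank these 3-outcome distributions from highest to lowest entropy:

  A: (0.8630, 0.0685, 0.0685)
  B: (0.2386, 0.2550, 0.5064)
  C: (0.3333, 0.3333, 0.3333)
C > B > A

Key insight: Entropy is maximized by uniform distributions and minimized by concentrated distributions.

- Uniform distributions have maximum entropy log₂(3) = 1.5850 bits
- The more "peaked" or concentrated a distribution, the lower its entropy

Entropies:
  H(A) = 0.7133 bits
  H(B) = 1.4931 bits
  H(C) = 1.5850 bits

Ranking: C > B > A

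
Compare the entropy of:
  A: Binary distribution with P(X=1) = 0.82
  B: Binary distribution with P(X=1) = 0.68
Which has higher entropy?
B

For binary distributions, entropy is maximized at p=0.5 and decreases as p moves toward 0 or 1.

H(A) = H(0.82) = 0.6801 bits
H(B) = H(0.68) = 0.9044 bits

Distribution B (p=0.68) is closer to uniform (p=0.5), so it has higher entropy.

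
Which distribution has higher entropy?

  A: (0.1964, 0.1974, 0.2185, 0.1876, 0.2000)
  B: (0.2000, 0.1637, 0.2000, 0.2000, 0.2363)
A

Both distributions are close to uniform, making this a harder comparison.

H(A) = 2.3201 bits
H(B) = 2.3124 bits

The distribution closer to uniform has higher entropy.
Answer: A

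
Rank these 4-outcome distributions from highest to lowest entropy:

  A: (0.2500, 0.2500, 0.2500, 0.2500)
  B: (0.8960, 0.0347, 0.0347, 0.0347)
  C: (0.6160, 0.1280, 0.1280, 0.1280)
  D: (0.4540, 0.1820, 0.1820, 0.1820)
A > D > C > B

Key insight: Entropy is maximized by uniform distributions and minimized by concentrated distributions.

Entropies:
  H(A) = 2.0000 bits
  H(B) = 0.6464 bits
  H(C) = 1.5694 bits
  H(D) = 1.8593 bits

Ranking: A > D > C > B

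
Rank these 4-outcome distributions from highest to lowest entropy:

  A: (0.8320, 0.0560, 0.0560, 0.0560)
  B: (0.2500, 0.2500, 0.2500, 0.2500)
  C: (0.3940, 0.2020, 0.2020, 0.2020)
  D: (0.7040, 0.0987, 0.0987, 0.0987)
B > C > D > A

Key insight: Entropy is maximized by uniform distributions and minimized by concentrated distributions.

Entropies:
  H(A) = 0.9194 bits
  H(B) = 2.0000 bits
  H(C) = 1.9278 bits
  H(D) = 1.3455 bits

Ranking: B > C > D > A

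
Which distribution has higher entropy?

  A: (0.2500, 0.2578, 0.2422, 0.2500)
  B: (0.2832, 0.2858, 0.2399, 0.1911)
A

Both distributions are close to uniform, making this a harder comparison.

H(A) = 1.9996 bits
H(B) = 1.9822 bits

The distribution closer to uniform has higher entropy.
Answer: A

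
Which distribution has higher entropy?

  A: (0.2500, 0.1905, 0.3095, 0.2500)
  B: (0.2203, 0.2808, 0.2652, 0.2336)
B

Both distributions are close to uniform, making this a harder comparison.

H(A) = 1.9794 bits
H(B) = 1.9933 bits

The distribution closer to uniform has higher entropy.
Answer: B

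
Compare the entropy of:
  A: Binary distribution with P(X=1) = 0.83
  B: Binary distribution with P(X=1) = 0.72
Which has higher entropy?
B

For binary distributions, entropy is maximized at p=0.5 and decreases as p moves toward 0 or 1.

H(A) = H(0.83) = 0.6577 bits
H(B) = H(0.72) = 0.8555 bits

Distribution B (p=0.72) is closer to uniform (p=0.5), so it has higher entropy.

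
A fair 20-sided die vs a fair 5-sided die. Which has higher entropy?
20-sided die

Both are uniform distributions; for uniform over n outcomes, H = log₂(n). H(20-sided) = log₂(20) = 4.322 bits and H(5-sided) = log₂(5) = 2.322 bits. More outcomes in a uniform distribution means higher entropy.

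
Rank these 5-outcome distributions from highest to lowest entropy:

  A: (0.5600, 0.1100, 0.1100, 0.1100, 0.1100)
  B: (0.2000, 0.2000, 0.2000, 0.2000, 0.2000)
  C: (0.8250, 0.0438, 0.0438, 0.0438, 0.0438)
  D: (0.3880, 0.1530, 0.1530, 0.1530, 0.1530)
B > D > A > C

Key insight: Entropy is maximized by uniform distributions and minimized by concentrated distributions.

Entropies:
  H(A) = 1.8696 bits
  H(B) = 2.3219 bits
  H(C) = 1.0190 bits
  H(D) = 2.1875 bits

Ranking: B > D > A > C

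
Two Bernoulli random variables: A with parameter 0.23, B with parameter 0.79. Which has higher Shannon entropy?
A

For binary distributions, entropy is maximized at p=0.5 and decreases as p moves toward 0 or 1.

H(A) = H(0.23) = 0.7780 bits
H(B) = H(0.79) = 0.7415 bits

Distribution A (p=0.23) is closer to uniform (p=0.5), so it has higher entropy.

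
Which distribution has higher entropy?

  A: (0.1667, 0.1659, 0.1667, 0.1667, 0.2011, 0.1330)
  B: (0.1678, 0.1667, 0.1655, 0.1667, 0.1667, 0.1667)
B

Both distributions are close to uniform, making this a harder comparison.

H(A) = 2.5749 bits
H(B) = 2.5850 bits

The distribution closer to uniform has higher entropy.
Answer: B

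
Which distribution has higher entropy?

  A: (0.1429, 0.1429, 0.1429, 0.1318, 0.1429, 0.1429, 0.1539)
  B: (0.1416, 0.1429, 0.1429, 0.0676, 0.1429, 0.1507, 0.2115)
A

Both distributions are close to uniform, making this a harder comparison.

H(A) = 2.8061 bits
H(B) = 2.7507 bits

The distribution closer to uniform has higher entropy.
Answer: A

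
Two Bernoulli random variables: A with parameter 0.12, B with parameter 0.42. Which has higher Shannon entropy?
B

For binary distributions, entropy is maximized at p=0.5 and decreases as p moves toward 0 or 1.

H(A) = H(0.12) = 0.5294 bits
H(B) = H(0.42) = 0.9815 bits

Distribution B (p=0.42) is closer to uniform (p=0.5), so it has higher entropy.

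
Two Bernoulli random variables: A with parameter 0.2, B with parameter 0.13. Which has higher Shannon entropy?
A

For binary distributions, entropy is maximized at p=0.5 and decreases as p moves toward 0 or 1.

H(A) = H(0.2) = 0.7219 bits
H(B) = H(0.13) = 0.5574 bits

Distribution A (p=0.2) is closer to uniform (p=0.5), so it has higher entropy.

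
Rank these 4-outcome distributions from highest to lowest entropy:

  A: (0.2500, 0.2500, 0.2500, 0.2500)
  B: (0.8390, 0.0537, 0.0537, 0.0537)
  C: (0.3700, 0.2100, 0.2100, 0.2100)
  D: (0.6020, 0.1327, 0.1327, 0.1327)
A > C > D > B

Key insight: Entropy is maximized by uniform distributions and minimized by concentrated distributions.

Entropies:
  H(A) = 2.0000 bits
  H(B) = 0.8919 bits
  H(C) = 1.9492 bits
  H(D) = 1.6006 bits

Ranking: A > C > D > B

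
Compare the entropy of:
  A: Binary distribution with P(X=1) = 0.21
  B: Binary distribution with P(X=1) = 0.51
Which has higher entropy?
B

For binary distributions, entropy is maximized at p=0.5 and decreases as p moves toward 0 or 1.

H(A) = H(0.21) = 0.7415 bits
H(B) = H(0.51) = 0.9997 bits

Distribution B (p=0.51) is closer to uniform (p=0.5), so it has higher entropy.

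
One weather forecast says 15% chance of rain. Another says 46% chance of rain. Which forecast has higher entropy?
46% forecast

Treat each forecast as a Bernoulli distribution. Binary entropy is maximized at p=0.5 and falls off symmetrically toward 0 or 1. The 46% forecast is closer to 50%, so it is more uncertain. H(15%) ≈ 0.610 bits, H(46%) ≈ 0.995 bits.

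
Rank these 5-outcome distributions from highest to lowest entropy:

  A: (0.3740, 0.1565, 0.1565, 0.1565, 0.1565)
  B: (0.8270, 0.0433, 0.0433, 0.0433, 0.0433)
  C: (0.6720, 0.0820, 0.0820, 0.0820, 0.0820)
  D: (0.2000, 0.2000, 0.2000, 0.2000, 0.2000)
D > A > C > B

Key insight: Entropy is maximized by uniform distributions and minimized by concentrated distributions.

Entropies:
  H(A) = 2.2057 bits
  H(B) = 1.0105 bits
  H(C) = 1.5689 bits
  H(D) = 2.3219 bits

Ranking: D > A > C > B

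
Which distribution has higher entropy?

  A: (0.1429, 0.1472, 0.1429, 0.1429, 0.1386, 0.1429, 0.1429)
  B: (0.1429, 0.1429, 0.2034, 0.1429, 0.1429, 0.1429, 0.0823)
A

Both distributions are close to uniform, making this a harder comparison.

H(A) = 2.8072 bits
H(B) = 2.7692 bits

The distribution closer to uniform has higher entropy.
Answer: A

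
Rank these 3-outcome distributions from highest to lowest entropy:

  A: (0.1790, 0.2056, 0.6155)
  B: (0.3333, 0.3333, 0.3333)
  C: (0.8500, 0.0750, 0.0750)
B > A > C

Key insight: Entropy is maximized by uniform distributions and minimized by concentrated distributions.

- Uniform distributions have maximum entropy log₂(3) = 1.5850 bits
- The more "peaked" or concentrated a distribution, the lower its entropy

Entropies:
  H(A) = 1.3444 bits
  H(B) = 1.5850 bits
  H(C) = 0.7598 bits

Ranking: B > A > C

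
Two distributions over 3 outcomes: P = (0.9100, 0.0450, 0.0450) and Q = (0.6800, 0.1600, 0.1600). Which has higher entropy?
Q

P is highly concentrated on one outcome (91%), making it nearly deterministic. Q spreads its mass more evenly (max 68%). The more spread-out distribution has higher entropy: H(P) ≈ 0.526 bits, H(Q) ≈ 1.224 bits.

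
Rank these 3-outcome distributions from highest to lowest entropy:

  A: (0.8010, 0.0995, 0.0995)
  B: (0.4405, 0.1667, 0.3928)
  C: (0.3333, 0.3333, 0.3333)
C > B > A

Key insight: Entropy is maximized by uniform distributions and minimized by concentrated distributions.

- Uniform distributions have maximum entropy log₂(3) = 1.5850 bits
- The more "peaked" or concentrated a distribution, the lower its entropy

Entropies:
  H(A) = 0.9189 bits
  H(B) = 1.4814 bits
  H(C) = 1.5850 bits

Ranking: C > B > A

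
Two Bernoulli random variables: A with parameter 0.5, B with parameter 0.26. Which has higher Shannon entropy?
A

For binary distributions, entropy is maximized at p=0.5 and decreases as p moves toward 0 or 1.

H(A) = H(0.5) = 1.0000 bits
H(B) = H(0.26) = 0.8267 bits

Distribution A (p=0.5) is closer to uniform (p=0.5), so it has higher entropy.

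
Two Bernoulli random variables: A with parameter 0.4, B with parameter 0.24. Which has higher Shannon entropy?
A

For binary distributions, entropy is maximized at p=0.5 and decreases as p moves toward 0 or 1.

H(A) = H(0.4) = 0.9710 bits
H(B) = H(0.24) = 0.7950 bits

Distribution A (p=0.4) is closer to uniform (p=0.5), so it has higher entropy.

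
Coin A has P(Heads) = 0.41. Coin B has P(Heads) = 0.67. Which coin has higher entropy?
A

For binary distributions, entropy is maximized at p=0.5 and decreases as p moves toward 0 or 1.

H(A) = H(0.41) = 0.9765 bits
H(B) = H(0.67) = 0.9149 bits

Distribution A (p=0.41) is closer to uniform (p=0.5), so it has higher entropy.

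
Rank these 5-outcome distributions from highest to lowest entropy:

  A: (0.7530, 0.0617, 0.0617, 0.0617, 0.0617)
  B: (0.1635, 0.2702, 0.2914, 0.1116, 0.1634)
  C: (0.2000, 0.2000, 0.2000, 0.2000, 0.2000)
C > B > A

Key insight: Entropy is maximized by uniform distributions and minimized by concentrated distributions.

- Uniform distributions have maximum entropy log₂(5) = 2.3219 bits
- The more "peaked" or concentrated a distribution, the lower its entropy

Entropies:
  H(A) = 1.3005 bits
  H(B) = 2.2356 bits
  H(C) = 2.3219 bits

Ranking: C > B > A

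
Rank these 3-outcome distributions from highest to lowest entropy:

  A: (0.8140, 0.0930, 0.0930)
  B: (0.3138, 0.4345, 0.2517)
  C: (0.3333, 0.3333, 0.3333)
C > B > A

Key insight: Entropy is maximized by uniform distributions and minimized by concentrated distributions.

- Uniform distributions have maximum entropy log₂(3) = 1.5850 bits
- The more "peaked" or concentrated a distribution, the lower its entropy

Entropies:
  H(A) = 0.8790 bits
  H(B) = 1.5482 bits
  H(C) = 1.5850 bits

Ranking: C > B > A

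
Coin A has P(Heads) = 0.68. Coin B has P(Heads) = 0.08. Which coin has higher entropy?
A

For binary distributions, entropy is maximized at p=0.5 and decreases as p moves toward 0 or 1.

H(A) = H(0.68) = 0.9044 bits
H(B) = H(0.08) = 0.4022 bits

Distribution A (p=0.68) is closer to uniform (p=0.5), so it has higher entropy.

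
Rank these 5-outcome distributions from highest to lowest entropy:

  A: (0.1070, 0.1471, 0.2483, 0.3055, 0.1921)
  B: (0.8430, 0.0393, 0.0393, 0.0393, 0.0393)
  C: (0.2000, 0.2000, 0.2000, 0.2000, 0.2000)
C > A > B

Key insight: Entropy is maximized by uniform distributions and minimized by concentrated distributions.

- Uniform distributions have maximum entropy log₂(5) = 2.3219 bits
- The more "peaked" or concentrated a distribution, the lower its entropy

Entropies:
  H(A) = 2.2307 bits
  H(B) = 0.9411 bits
  H(C) = 2.3219 bits

Ranking: C > A > B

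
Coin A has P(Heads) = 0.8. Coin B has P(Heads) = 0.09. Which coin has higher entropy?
A

For binary distributions, entropy is maximized at p=0.5 and decreases as p moves toward 0 or 1.

H(A) = H(0.8) = 0.7219 bits
H(B) = H(0.09) = 0.4365 bits

Distribution A (p=0.8) is closer to uniform (p=0.5), so it has higher entropy.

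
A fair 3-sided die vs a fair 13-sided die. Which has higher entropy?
13-sided die

Both are uniform distributions; for uniform over n outcomes, H = log₂(n). H(3-sided) = log₂(3) = 1.585 bits and H(13-sided) = log₂(13) = 3.700 bits. More outcomes in a uniform distribution means higher entropy.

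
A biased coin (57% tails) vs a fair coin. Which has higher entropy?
Fair coin

The fair coin is uniform (p=0.5), maximizing binary entropy at 1 bit. The biased coin has H(0.57) ≈ 0.986 bits — its outcome is more predictable, so its entropy is lower.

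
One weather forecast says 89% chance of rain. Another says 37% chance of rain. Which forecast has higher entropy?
37% forecast

Treat each forecast as a Bernoulli distribution. Binary entropy is maximized at p=0.5 and falls off symmetrically toward 0 or 1. The 37% forecast is closer to 50%, so it is more uncertain. H(89%) ≈ 0.500 bits, H(37%) ≈ 0.951 bits.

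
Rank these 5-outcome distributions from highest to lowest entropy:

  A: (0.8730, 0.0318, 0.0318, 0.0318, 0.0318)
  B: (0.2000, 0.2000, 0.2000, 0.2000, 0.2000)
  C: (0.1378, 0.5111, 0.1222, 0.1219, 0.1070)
B > C > A

Key insight: Entropy is maximized by uniform distributions and minimized by concentrated distributions.

- Uniform distributions have maximum entropy log₂(5) = 2.3219 bits
- The more "peaked" or concentrated a distribution, the lower its entropy

Entropies:
  H(A) = 0.8032 bits
  H(B) = 2.3219 bits
  H(C) = 1.9746 bits

Ranking: B > C > A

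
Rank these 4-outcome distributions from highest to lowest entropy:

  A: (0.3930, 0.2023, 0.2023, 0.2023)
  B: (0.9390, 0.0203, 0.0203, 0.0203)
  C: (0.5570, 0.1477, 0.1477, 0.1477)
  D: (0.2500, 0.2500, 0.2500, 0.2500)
D > A > C > B

Key insight: Entropy is maximized by uniform distributions and minimized by concentrated distributions.

Entropies:
  H(A) = 1.9288 bits
  H(B) = 0.4281 bits
  H(C) = 1.6927 bits
  H(D) = 2.0000 bits

Ranking: D > A > C > B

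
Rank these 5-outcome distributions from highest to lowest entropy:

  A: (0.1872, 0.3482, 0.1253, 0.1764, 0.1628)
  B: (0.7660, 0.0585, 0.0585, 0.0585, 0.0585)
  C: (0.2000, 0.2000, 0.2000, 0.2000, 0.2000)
C > A > B

Key insight: Entropy is maximized by uniform distributions and minimized by concentrated distributions.

- Uniform distributions have maximum entropy log₂(5) = 2.3219 bits
- The more "peaked" or concentrated a distribution, the lower its entropy

Entropies:
  H(A) = 2.2259 bits
  H(B) = 1.2529 bits
  H(C) = 2.3219 bits

Ranking: C > A > B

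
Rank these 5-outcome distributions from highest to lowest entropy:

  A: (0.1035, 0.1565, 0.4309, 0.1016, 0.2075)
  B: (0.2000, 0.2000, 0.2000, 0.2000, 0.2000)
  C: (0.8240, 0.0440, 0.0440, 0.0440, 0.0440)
B > A > C

Key insight: Entropy is maximized by uniform distributions and minimized by concentrated distributions.

- Uniform distributions have maximum entropy log₂(5) = 2.3219 bits
- The more "peaked" or concentrated a distribution, the lower its entropy

Entropies:
  H(A) = 2.0868 bits
  H(B) = 2.3219 bits
  H(C) = 1.0232 bits

Ranking: B > A > C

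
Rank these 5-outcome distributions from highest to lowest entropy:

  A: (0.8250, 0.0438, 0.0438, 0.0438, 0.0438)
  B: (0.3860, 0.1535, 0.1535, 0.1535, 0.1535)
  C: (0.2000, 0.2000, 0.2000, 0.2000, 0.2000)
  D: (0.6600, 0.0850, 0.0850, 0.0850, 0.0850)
C > B > D > A

Key insight: Entropy is maximized by uniform distributions and minimized by concentrated distributions.

Entropies:
  H(A) = 1.0190 bits
  H(B) = 2.1902 bits
  H(C) = 2.3219 bits
  H(D) = 1.6048 bits

Ranking: C > B > D > A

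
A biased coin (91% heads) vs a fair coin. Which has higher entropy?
Fair coin

The fair coin is uniform (p=0.5), maximizing binary entropy at 1 bit. The biased coin has H(0.91) ≈ 0.436 bits — its outcome is more predictable, so its entropy is lower.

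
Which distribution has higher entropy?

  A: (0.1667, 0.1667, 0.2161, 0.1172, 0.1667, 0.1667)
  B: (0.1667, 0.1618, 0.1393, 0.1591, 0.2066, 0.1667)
B

Both distributions are close to uniform, making this a harder comparison.

H(A) = 2.5635 bits
H(B) = 2.5748 bits

The distribution closer to uniform has higher entropy.
Answer: B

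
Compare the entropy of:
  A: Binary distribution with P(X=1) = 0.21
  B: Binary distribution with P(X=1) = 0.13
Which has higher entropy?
A

For binary distributions, entropy is maximized at p=0.5 and decreases as p moves toward 0 or 1.

H(A) = H(0.21) = 0.7415 bits
H(B) = H(0.13) = 0.5574 bits

Distribution A (p=0.21) is closer to uniform (p=0.5), so it has higher entropy.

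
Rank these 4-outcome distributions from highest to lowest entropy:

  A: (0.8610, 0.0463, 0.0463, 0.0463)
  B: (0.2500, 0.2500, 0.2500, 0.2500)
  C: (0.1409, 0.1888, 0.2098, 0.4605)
B > C > A

Key insight: Entropy is maximized by uniform distributions and minimized by concentrated distributions.

- Uniform distributions have maximum entropy log₂(4) = 2.0000 bits
- The more "peaked" or concentrated a distribution, the lower its entropy

Entropies:
  H(A) = 0.8019 bits
  H(B) = 2.0000 bits
  H(C) = 1.8402 bits

Ranking: B > C > A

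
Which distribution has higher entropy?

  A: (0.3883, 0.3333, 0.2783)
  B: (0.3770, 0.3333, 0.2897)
B

Both distributions are close to uniform, making this a harder comparison.

H(A) = 1.5718 bits
H(B) = 1.5767 bits

The distribution closer to uniform has higher entropy.
Answer: B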